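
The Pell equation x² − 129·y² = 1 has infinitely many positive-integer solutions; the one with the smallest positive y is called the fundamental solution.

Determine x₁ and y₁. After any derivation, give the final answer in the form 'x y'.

d=129: √d = [11; 2,1,3,1,6,1,3,1,2,22] (ℓ=10, even), read p_9/q_9
a_0=11:  p_0=11·1+0=11,  q_0=11·0+1=1
…
a_2=1:  p_2=1·23+11=34,  q_2=1·2+1=3
a_3=3:  p_3=3·34+23=125,  q_3=3·3+2=11
a_4=1:  p_4=1·125+34=159,  q_4=1·11+3=14
a_5=6:  p_5=6·159+125=1079,  q_5=6·14+11=95
a_6=1:  p_6=1·1079+159=1238,  q_6=1·95+14=109
…
a_8=1:  p_8=1·4793+1238=6031,  q_8=1·422+109=531
a_9=2:  p_9=2·6031+4793=16855,  q_9=2·531+422=1484
fundamental: x₁=16855, y₁=1484  (since 284091025 − 129·2202256 = 1)

16855 1484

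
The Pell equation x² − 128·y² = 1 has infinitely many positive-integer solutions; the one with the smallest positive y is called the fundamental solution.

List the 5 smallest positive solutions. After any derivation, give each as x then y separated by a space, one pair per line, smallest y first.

√128 → a₀=11, period (3,5,3,22); ℓ=4 even so k=3
step 0: (11, 1)  from 11·(1,0) + (0,1)
step 1: (34, 3)  from 3·(11,1) + (1,0)
step 2: (181, 16)  from 5·(34,3) + (11,1)
step 3: (577, 51)  from 3·(181,16) + (34,3)
→ (577, 51).  Check: 577²=332929, 128·51²=332928, difference 1.
k=2:  x_2 = 577·577+128·51·51 = 665857,  y_2 = 577·51+51·577 = 58854
k=3:  x_3 = 577·665857+128·51·58854 = 768398401,  y_3 = 577·58854+51·665857 = 67917465
k=4:  x_4 = 577·768398401+128·51·67917465 = 886731088897,  y_4 = 577·67917465+51·768398401 = 78376695756
k=5:  x_5 = 577·886731088897+128·51·78376695756 = 1023286908188737,  y_5 = 577·78376695756+51·886731088897 = 90446638984959

577 51
665857 58854
768398401 67917465
886731088897 78376695756
1023286908188737 90446638984959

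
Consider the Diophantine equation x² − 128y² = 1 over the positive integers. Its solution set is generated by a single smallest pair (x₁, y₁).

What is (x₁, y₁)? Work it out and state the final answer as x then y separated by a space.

d=128: √d = [11; 3,5,3,22] (ℓ=4, even), read p_3/q_3
i=0: a=11 ⇒ p=11, q=1
…
i=2: a=5 ⇒ p=181, q=16
i=3: a=3 ⇒ p=577, q=51
fundamental: x₁=577, y₁=51  (since 332929 − 128·2601 = 1)

577 51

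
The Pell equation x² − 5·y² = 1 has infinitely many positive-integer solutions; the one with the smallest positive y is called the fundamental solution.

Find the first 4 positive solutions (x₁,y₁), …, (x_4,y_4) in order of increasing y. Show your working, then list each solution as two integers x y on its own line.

9 4
161 72
2889 1292
51841 23184

√5 → a₀=2, period (4); ℓ=1 odd so k=1
a_0=2:  p_0=2·1+0=2,  q_0=2·0+1=1
a_1=4:  p_1=4·2+1=9,  q_1=4·1+0=4
→ (9, 4).  Check: 9²=81, 5·4²=80, difference 1.
(x_2, y_2) = (9·9 + 5·4·4, 9·4 + 4·9) = (161, 72)
(x_3, y_3) = (9·161 + 5·4·72, 9·72 + 4·161) = (2889, 1292)
(x_4, y_4) = (9·2889 + 5·4·1292, 9·1292 + 4·2889) = (51841, 23184)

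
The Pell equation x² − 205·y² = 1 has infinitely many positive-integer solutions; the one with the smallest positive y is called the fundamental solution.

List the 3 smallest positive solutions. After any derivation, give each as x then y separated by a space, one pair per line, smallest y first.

39689 2772
3150433441 220035816
250075105640009 17466002999676

√205 → a₀=14, period (3,6,1,4,1,6,3,28); ℓ=8 even so k=7
step 0: (14, 1)  from 14·(1,0) + (0,1)
…
step 2: (272, 19)  from 6·(43,3) + (14,1)
step 3: (315, 22)  from 1·(272,19) + (43,3)
…
step 5: (1847, 129)  from 1·(1532,107) + (315,22)
step 6: (12614, 881)  from 6·(1847,129) + (1532,107)
step 7: (39689, 2772)  from 3·(12614,881) + (1847,129)
→ (39689, 2772).  Check: 39689²=1575216721, 205·2772²=1575216720, difference 1.
k=2:  x_2 = 39689·39689+205·2772·2772 = 3150433441,  y_2 = 39689·2772+2772·39689 = 220035816
k=3:  x_3 = 39689·3150433441+205·2772·220035816 = 250075105640009,  y_3 = 39689·220035816+2772·3150433441 = 17466002999676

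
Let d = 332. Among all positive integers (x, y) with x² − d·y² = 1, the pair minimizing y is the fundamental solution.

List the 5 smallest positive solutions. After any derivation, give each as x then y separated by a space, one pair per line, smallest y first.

13447 738
361643617 19847772
9726043422151 533785979430
261572211433685377 14355640110942648
7034723044571491106887 386080584609905595882

[18; 4,1,1,8,1,1,4,36] for √332; ℓ=8 ⇒ convergent index 7
k=0  a_k=18  p_k/q_k = 18/1
…
k=3  a_k=1  p_k/q_k = 164/9
…
k=5  a_k=1  p_k/q_k = 1567/86
k=6  a_k=1  p_k/q_k = 2970/163
k=7  a_k=4  p_k/q_k = 13447/738
→ (13447, 738).  Check: 13447²=180821809, 332·738²=180821808, difference 1.
n=2: (13447,738)∘(13447,738) = (13447·13447+332·738·738, 13447·738+738·13447) = (361643617,19847772)
n=3: (361643617,19847772)∘(13447,738) = (13447·361643617+332·738·19847772, 13447·19847772+738·361643617) = (9726043422151,533785979430)
n=4: (9726043422151,533785979430)∘(13447,738) = (13447·9726043422151+332·738·533785979430, 13447·533785979430+738·9726043422151) = (261572211433685377,14355640110942648)
n=5: (261572211433685377,14355640110942648)∘(13447,738) = (13447·261572211433685377+332·738·14355640110942648, 13447·14355640110942648+738·261572211433685377) = (7034723044571491106887,386080584609905595882)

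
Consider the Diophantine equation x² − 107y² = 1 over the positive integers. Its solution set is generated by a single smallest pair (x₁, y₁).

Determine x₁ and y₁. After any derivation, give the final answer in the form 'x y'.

962 93

√107 = [10; 2,1,9,1,2,20, …], period ℓ=6 (even) → k=5
step 0: (10, 1)  from 10·(1,0) + (0,1)
…
step 3: (300, 29)  from 9·(31,3) + (21,2)
step 4: (331, 32)  from 1·(300,29) + (31,3)
step 5: (962, 93)  from 2·(331,32) + (300,29)
→ (962, 93).  Check: 962²=925444, 107·93²=925443, difference 1.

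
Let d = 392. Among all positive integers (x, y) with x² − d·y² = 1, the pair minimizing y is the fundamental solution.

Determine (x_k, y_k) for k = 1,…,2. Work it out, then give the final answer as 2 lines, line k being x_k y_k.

√392 = [19; 1,3,1,38, …], period ℓ=4 (even) → k=3
k=0  a_k=19  p_k/q_k = 19/1
k=1  a_k=1  p_k/q_k = 20/1
k=2  a_k=3  p_k/q_k = 79/4
k=3  a_k=1  p_k/q_k = 99/5
→ (99, 5).  Check: 99²=9801, 392·5²=9800, difference 1.
n=2: (99,5)∘(99,5) = (99·99+392·5·5, 99·5+5·99) = (19601,990)

99 5
19601 990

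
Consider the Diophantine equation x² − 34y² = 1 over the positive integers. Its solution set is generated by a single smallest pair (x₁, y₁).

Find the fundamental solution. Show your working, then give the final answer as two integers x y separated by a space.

35 6

√34 = [5; 1,4,1,10, …], period ℓ=4 (even) → k=3
k=0  a_k=5  p_k/q_k = 5/1
k=1  a_k=1  p_k/q_k = 6/1
k=2  a_k=4  p_k/q_k = 29/5
k=3  a_k=1  p_k/q_k = 35/6
fundamental: x₁=35, y₁=6  (since 1225 − 34·36 = 1)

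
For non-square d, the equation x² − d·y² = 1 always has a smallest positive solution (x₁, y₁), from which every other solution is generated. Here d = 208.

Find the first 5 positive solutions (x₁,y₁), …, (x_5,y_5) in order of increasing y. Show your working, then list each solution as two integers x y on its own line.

649 45
842401 58410
1093435849 75816135
1419278889601 98409284820
1842222905266249 127735175880225

[14; 2,2,1,2,2,28] for √208; ℓ=6 ⇒ convergent index 5
i=0: a=14 ⇒ p=14, q=1
…
i=3: a=1 ⇒ p=101, q=7
i=4: a=2 ⇒ p=274, q=19
i=5: a=2 ⇒ p=649, q=45
(x₁, y₁) = (649, 45);  649² − 208·45² = 1 ✓
n=2: (649,45)∘(649,45) = (649·649+208·45·45, 649·45+45·649) = (842401,58410)
n=3: (842401,58410)∘(649,45) = (649·842401+208·45·58410, 649·58410+45·842401) = (1093435849,75816135)
n=4: (1093435849,75816135)∘(649,45) = (649·1093435849+208·45·75816135, 649·75816135+45·1093435849) = (1419278889601,98409284820)
n=5: (1419278889601,98409284820)∘(649,45) = (649·1419278889601+208·45·98409284820, 649·98409284820+45·1419278889601) = (1842222905266249,127735175880225)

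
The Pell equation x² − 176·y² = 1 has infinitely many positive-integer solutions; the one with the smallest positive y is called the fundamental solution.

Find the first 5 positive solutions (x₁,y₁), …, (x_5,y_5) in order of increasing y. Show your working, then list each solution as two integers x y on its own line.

199 15
79201 5970
31521799 2376045
12545596801 945659940
4993116004999 376370280075

d=176: √d = [13; 3,1,3,26] (ℓ=4, even), read p_3/q_3
step 0: (13, 1)  from 13·(1,0) + (0,1)
step 1: (40, 3)  from 3·(13,1) + (1,0)
step 2: (53, 4)  from 1·(40,3) + (13,1)
step 3: (199, 15)  from 3·(53,4) + (40,3)
→ (199, 15).  Check: 199²=39601, 176·15²=39600, difference 1.
n=2: (199,15)∘(199,15) = (199·199+176·15·15, 199·15+15·199) = (79201,5970)
n=3: (79201,5970)∘(199,15) = (199·79201+176·15·5970, 199·5970+15·79201) = (31521799,2376045)
n=4: (31521799,2376045)∘(199,15) = (199·31521799+176·15·2376045, 199·2376045+15·31521799) = (12545596801,945659940)
n=5: (12545596801,945659940)∘(199,15) = (199·12545596801+176·15·945659940, 199·945659940+15·12545596801) = (4993116004999,376370280075)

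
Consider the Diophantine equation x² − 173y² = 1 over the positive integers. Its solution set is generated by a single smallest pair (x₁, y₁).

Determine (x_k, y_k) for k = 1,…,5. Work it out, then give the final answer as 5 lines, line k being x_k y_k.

√173 = [13; 6,1,1,6,26, …], period ℓ=5 (odd) → k=9
i=0: a=13 ⇒ p=13, q=1
…
i=6: a=6 ⇒ p=176552, q=13423
…
i=8: a=1 ⇒ p=382343, q=29069
i=9: a=6 ⇒ p=2499849, q=190060
→ (2499849, 190060).  Check: 2499849²=6249245022801, 173·190060²=6249245022800, difference 1.
n=2: (2499849,190060)∘(2499849,190060) = (2499849·2499849+173·190060·190060, 2499849·190060+190060·2499849) = (12498490045601,950242601880)
n=3: (12498490045601,950242601880)∘(2499849,190060) = (2499849·12498490045601+173·190060·950242601880, 2499849·950242601880+190060·12498490045601) = (62488675684008728649,4750926036134042180)
n=4: (62488675684008728649,4750926036134042180)∘(2499849,190060) = (2499849·62488675684008728649+173·190060·4750926036134042180, 2499849·4750926036134042180+190060·62488675684008728649) = (312424506839974574118902401,23753195401006348176659760)
n=5: (312424506839974574118902401,23753195401006348176659760)∘(2499849,190060) = (2499849·312424506839974574118902401+173·190060·23753195401006348176659760, 2499849·23753195401006348176659760+190060·312424506839974574118902401) = (1562028181998744709597444087746249,118758803540015886040113314710300)

2499849 190060
12498490045601 950242601880
62488675684008728649 4750926036134042180
312424506839974574118902401 23753195401006348176659760
1562028181998744709597444087746249 118758803540015886040113314710300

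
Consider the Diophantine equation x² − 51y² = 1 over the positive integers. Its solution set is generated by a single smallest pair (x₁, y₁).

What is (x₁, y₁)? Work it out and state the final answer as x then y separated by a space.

√51 = [7; 7,14, …], period ℓ=2 (even) → k=1
a_0=7:  p_0=7·1+0=7,  q_0=7·0+1=1
a_1=7:  p_1=7·7+1=50,  q_1=7·1+0=7
fundamental: x₁=50, y₁=7  (since 2500 − 51·49 = 1)

50 7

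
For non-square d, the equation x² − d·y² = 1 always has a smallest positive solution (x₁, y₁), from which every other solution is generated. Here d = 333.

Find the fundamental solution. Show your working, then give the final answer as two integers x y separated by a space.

[18; 4,36] for √333; ℓ=2 ⇒ convergent index 1
step 0: (18, 1)  from 18·(1,0) + (0,1)
step 1: (73, 4)  from 4·(18,1) + (1,0)
(x₁, y₁) = (73, 4);  73² − 333·4² = 1 ✓

73 4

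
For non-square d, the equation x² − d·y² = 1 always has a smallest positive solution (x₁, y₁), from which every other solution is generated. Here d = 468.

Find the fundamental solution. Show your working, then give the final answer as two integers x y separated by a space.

√468 → a₀=21, period (1,1,1,2,1,1,1,42); ℓ=8 even so k=7
step 0: (21, 1)  from 21·(1,0) + (0,1)
step 1: (22, 1)  from 1·(21,1) + (1,0)
step 2: (43, 2)  from 1·(22,1) + (21,1)
…
step 4: (173, 8)  from 2·(65,3) + (43,2)
step 5: (238, 11)  from 1·(173,8) + (65,3)
step 6: (411, 19)  from 1·(238,11) + (173,8)
step 7: (649, 30)  from 1·(411,19) + (238,11)
(x₁, y₁) = (649, 30);  649² − 468·30² = 1 ✓

649 30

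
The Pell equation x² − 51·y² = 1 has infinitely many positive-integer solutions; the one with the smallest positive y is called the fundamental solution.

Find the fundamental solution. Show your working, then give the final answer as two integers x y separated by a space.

50 7

[7; 7,14] for √51; ℓ=2 ⇒ convergent index 1
k=0  a_k=7  p_k/q_k = 7/1
k=1  a_k=7  p_k/q_k = 50/7
fundamental: x₁=50, y₁=7  (since 2500 − 51·49 = 1)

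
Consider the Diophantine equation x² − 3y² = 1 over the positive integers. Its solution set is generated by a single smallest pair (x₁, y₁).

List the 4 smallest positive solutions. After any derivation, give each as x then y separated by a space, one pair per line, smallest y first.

[1; 1,2] for √3; ℓ=2 ⇒ convergent index 1
step 0: (1, 1)  from 1·(1,0) + (0,1)
step 1: (2, 1)  from 1·(1,1) + (1,0)
fundamental: x₁=2, y₁=1  (since 4 − 3·1 = 1)
k=2:  x_2 = 2·2+3·1·1 = 7,  y_2 = 2·1+1·2 = 4
k=3:  x_3 = 2·7+3·1·4 = 26,  y_3 = 2·4+1·7 = 15
k=4:  x_4 = 2·26+3·1·15 = 97,  y_4 = 2·15+1·26 = 56

2 1
7 4
26 15
97 56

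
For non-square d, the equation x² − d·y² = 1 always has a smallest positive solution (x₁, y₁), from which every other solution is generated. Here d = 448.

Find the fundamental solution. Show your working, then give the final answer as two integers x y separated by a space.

127 6

d=448: √d = [21; 6,42] (ℓ=2, even), read p_1/q_1
step 0: (21, 1)  from 21·(1,0) + (0,1)
step 1: (127, 6)  from 6·(21,1) + (1,0)
(x₁, y₁) = (127, 6);  127² − 448·6² = 1 ✓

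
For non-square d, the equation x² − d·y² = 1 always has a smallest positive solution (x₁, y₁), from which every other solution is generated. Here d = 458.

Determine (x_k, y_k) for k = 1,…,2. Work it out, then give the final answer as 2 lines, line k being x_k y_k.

22899 1070
1048728401 49003860

√458 = [21; 2,2,42, …], period ℓ=3 (odd) → k=5
a_0=21:  p_0=21·1+0=21,  q_0=21·0+1=1
…
a_3=42:  p_3=42·107+43=4537,  q_3=42·5+2=212
a_4=2:  p_4=2·4537+107=9181,  q_4=2·212+5=429
a_5=2:  p_5=2·9181+4537=22899,  q_5=2·429+212=1070
fundamental: x₁=22899, y₁=1070  (since 524364201 − 458·1144900 = 1)
(x_2, y_2) = (22899·22899 + 458·1070·1070, 22899·1070 + 1070·22899) = (1048728401, 49003860)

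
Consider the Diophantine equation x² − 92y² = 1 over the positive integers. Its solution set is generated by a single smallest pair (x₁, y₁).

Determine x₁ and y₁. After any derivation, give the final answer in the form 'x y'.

1151 120

√92 = [9; 1,1,2,4,2,1,1,18, …], period ℓ=8 (even) → k=7
step 0: (9, 1)  from 9·(1,0) + (0,1)
…
step 4: (211, 22)  from 4·(48,5) + (19,2)
step 5: (470, 49)  from 2·(211,22) + (48,5)
step 6: (681, 71)  from 1·(470,49) + (211,22)
step 7: (1151, 120)  from 1·(681,71) + (470,49)
(x₁, y₁) = (1151, 120);  1151² − 92·120² = 1 ✓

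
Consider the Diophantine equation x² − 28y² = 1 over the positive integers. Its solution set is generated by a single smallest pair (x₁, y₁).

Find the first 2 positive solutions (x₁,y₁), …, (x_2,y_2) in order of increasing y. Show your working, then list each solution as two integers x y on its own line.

[5; 3,2,3,10] for √28; ℓ=4 ⇒ convergent index 3
step 0: (5, 1)  from 5·(1,0) + (0,1)
…
step 2: (37, 7)  from 2·(16,3) + (5,1)
step 3: (127, 24)  from 3·(37,7) + (16,3)
fundamental: x₁=127, y₁=24  (since 16129 − 28·576 = 1)
(x_2, y_2) = (127·127 + 28·24·24, 127·24 + 24·127) = (32257, 6096)

127 24
32257 6096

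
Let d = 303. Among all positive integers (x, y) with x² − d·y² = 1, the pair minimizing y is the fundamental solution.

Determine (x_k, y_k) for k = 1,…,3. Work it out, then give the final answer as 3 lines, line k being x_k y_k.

d=303: √d = [17; 2,2,5,2,2,34] (ℓ=6, even), read p_5/q_5
step 0: (17, 1)  from 17·(1,0) + (0,1)
step 1: (35, 2)  from 2·(17,1) + (1,0)
…
step 4: (1027, 59)  from 2·(470,27) + (87,5)
step 5: (2524, 145)  from 2·(1027,59) + (470,27)
(x₁, y₁) = (2524, 145);  2524² − 303·145² = 1 ✓
k=2:  x_2 = 2524·2524+303·145·145 = 12741151,  y_2 = 2524·145+145·2524 = 731960
k=3:  x_3 = 2524·12741151+303·145·731960 = 64317327724,  y_3 = 2524·731960+145·12741151 = 3694933935

2524 145
12741151 731960
64317327724 3694933935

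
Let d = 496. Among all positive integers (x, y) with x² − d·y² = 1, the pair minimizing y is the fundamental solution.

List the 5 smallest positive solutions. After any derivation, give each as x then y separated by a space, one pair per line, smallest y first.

4620799 207480
42703566796801 1917446753040
394649197502177907199 17720272078000750440
3647189234337689639247667201 163763630995505661818050080
33705856733676329245494460531519999 1513437644680785412974289982477400

d=496: √d = [22; 3,1,2,4,1,…,1,3,44] (ℓ=16, even), read p_15/q_15
i=0: a=22 ⇒ p=22, q=1
i=1: a=3 ⇒ p=67, q=3
i=2: a=1 ⇒ p=89, q=4
i=3: a=2 ⇒ p=245, q=11
i=4: a=4 ⇒ p=1069, q=48
i=5: a=1 ⇒ p=1314, q=59
…
i=7: a=2 ⇒ p=6080, q=273
…
i=9: a=2 ⇒ p=35166, q=1579
i=10: a=1 ⇒ p=49709, q=2232
i=11: a=1 ⇒ p=84875, q=3811
i=12: a=4 ⇒ p=389209, q=17476
i=13: a=2 ⇒ p=863293, q=38763
i=14: a=1 ⇒ p=1252502, q=56239
i=15: a=3 ⇒ p=4620799, q=207480
→ (4620799, 207480).  Check: 4620799²=21351783398401, 496·207480²=21351783398400, difference 1.
n=2: (4620799,207480)∘(4620799,207480) = (4620799·4620799+496·207480·207480, 4620799·207480+207480·4620799) = (42703566796801,1917446753040)
n=3: (42703566796801,1917446753040)∘(4620799,207480) = (4620799·42703566796801+496·207480·1917446753040, 4620799·1917446753040+207480·42703566796801) = (394649197502177907199,17720272078000750440)
n=4: (394649197502177907199,17720272078000750440)∘(4620799,207480) = (4620799·394649197502177907199+496·207480·17720272078000750440, 4620799·17720272078000750440+207480·394649197502177907199) = (3647189234337689639247667201,163763630995505661818050080)
n=5: (3647189234337689639247667201,163763630995505661818050080)∘(4620799,207480) = (4620799·3647189234337689639247667201+496·207480·163763630995505661818050080, 4620799·163763630995505661818050080+207480·3647189234337689639247667201) = (33705856733676329245494460531519999,1513437644680785412974289982477400)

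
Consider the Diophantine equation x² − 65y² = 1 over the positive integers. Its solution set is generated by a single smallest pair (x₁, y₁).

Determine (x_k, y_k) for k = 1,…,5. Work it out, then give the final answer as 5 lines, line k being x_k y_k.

129 16
33281 4128
8586369 1065008
2215249921 274767936
571525893249 70889062480

√65 = [8; 16, …], period ℓ=1 (odd) → k=1
k=0  a_k=8  p_k/q_k = 8/1
k=1  a_k=16  p_k/q_k = 129/16
→ (129, 16).  Check: 129²=16641, 65·16²=16640, difference 1.
(x_2, y_2) = (129·129 + 65·16·16, 129·16 + 16·129) = (33281, 4128)
(x_3, y_3) = (129·33281 + 65·16·4128, 129·4128 + 16·33281) = (8586369, 1065008)
(x_4, y_4) = (129·8586369 + 65·16·1065008, 129·1065008 + 16·8586369) = (2215249921, 274767936)
(x_5, y_5) = (129·2215249921 + 65·16·274767936, 129·274767936 + 16·2215249921) = (571525893249, 70889062480)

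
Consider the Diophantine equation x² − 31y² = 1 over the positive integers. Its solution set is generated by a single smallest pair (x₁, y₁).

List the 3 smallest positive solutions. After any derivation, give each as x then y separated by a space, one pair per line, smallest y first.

1520 273
4620799 829920
14047227440 2522956527

d=31: √d = [5; 1,1,3,5,3,1,1,10] (ℓ=8, even), read p_7/q_7
k=0  a_k=5  p_k/q_k = 5/1
k=1  a_k=1  p_k/q_k = 6/1
…
k=4  a_k=5  p_k/q_k = 206/37
k=5  a_k=3  p_k/q_k = 657/118
k=6  a_k=1  p_k/q_k = 863/155
k=7  a_k=1  p_k/q_k = 1520/273
→ (1520, 273).  Check: 1520²=2310400, 31·273²=2310399, difference 1.
(x_2, y_2) = (1520·1520 + 31·273·273, 1520·273 + 273·1520) = (4620799, 829920)
(x_3, y_3) = (1520·4620799 + 31·273·829920, 1520·829920 + 273·4620799) = (14047227440, 2522956527)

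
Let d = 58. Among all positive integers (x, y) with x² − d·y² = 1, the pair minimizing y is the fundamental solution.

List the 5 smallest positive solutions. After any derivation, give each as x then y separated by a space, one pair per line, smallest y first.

[7; 1,1,1,1,1,1,14] for √58; ℓ=7 ⇒ convergent index 13
k=0  a_k=7  p_k/q_k = 7/1
k=1  a_k=1  p_k/q_k = 8/1
k=2  a_k=1  p_k/q_k = 15/2
…
k=5  a_k=1  p_k/q_k = 61/8
…
k=8  a_k=1  p_k/q_k = 1546/203
k=9  a_k=1  p_k/q_k = 2993/393
…
k=11  a_k=1  p_k/q_k = 7532/989
k=12  a_k=1  p_k/q_k = 12071/1585
k=13  a_k=1  p_k/q_k = 19603/2574
→ (19603, 2574).  Check: 19603²=384277609, 58·2574²=384277608, difference 1.
(19603+2574√58)^2 = 768555217 + 100916244√58
(19603+2574√58)^3 = 30131975818099 + 3956522259690√58
(19603+2574√58)^4 = 1181354243155834177 + 155119411612489896√58
(19603+2574√58)^5 = 46316174427035658925363 + 6081611647722756602886√58

19603 2574
768555217 100916244
30131975818099 3956522259690
1181354243155834177 155119411612489896
46316174427035658925363 6081611647722756602886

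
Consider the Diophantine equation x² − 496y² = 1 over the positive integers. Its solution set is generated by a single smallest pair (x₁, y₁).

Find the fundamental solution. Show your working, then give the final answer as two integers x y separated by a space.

4620799 207480

[22; 3,1,2,4,1,…,1,3,44] for √496; ℓ=16 ⇒ convergent index 15
i=0: a=22 ⇒ p=22, q=1
…
i=5: a=1 ⇒ p=1314, q=59
i=6: a=1 ⇒ p=2383, q=107
i=7: a=2 ⇒ p=6080, q=273
i=8: a=2 ⇒ p=14543, q=653
…
i=10: a=1 ⇒ p=49709, q=2232
i=11: a=1 ⇒ p=84875, q=3811
i=12: a=4 ⇒ p=389209, q=17476
i=13: a=2 ⇒ p=863293, q=38763
i=14: a=1 ⇒ p=1252502, q=56239
i=15: a=3 ⇒ p=4620799, q=207480
(x₁, y₁) = (4620799, 207480);  4620799² − 496·207480² = 1 ✓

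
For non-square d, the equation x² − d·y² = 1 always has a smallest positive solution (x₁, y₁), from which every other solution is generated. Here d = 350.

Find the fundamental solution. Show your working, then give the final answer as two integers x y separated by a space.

449 24

[18; 1,2,2,2,1,36] for √350; ℓ=6 ⇒ convergent index 5
step 0: (18, 1)  from 18·(1,0) + (0,1)
step 1: (19, 1)  from 1·(18,1) + (1,0)
…
step 3: (131, 7)  from 2·(56,3) + (19,1)
step 4: (318, 17)  from 2·(131,7) + (56,3)
step 5: (449, 24)  from 1·(318,17) + (131,7)
→ (449, 24).  Check: 449²=201601, 350·24²=201600, difference 1.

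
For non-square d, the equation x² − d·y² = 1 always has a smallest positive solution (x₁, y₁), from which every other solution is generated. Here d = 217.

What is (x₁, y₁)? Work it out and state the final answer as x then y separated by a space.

√217 = [14; 1,2,1,2,1,…,2,1,28, …], period ℓ=16 (even) → k=15
i=0: a=14 ⇒ p=14, q=1
…
i=6: a=1 ⇒ p=383, q=26
i=7: a=9 ⇒ p=3668, q=249
i=8: a=4 ⇒ p=15055, q=1022
…
i=12: a=2 ⇒ p=740980, q=50301
…
i=14: a=2 ⇒ p=2809702, q=190735
i=15: a=1 ⇒ p=3844063, q=260952
(x₁, y₁) = (3844063, 260952);  3844063² − 217·260952² = 1 ✓

3844063 260952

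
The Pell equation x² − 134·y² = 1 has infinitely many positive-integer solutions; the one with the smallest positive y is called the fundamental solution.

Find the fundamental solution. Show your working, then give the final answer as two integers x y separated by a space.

145925 12606

[11; 1,1,2,1,3,…,1,1,22] for √134; ℓ=14 ⇒ convergent index 13
k=0  a_k=11  p_k/q_k = 11/1
…
k=2  a_k=1  p_k/q_k = 23/2
…
k=6  a_k=1  p_k/q_k = 382/33
k=7  a_k=10  p_k/q_k = 4121/356
k=8  a_k=1  p_k/q_k = 4503/389
k=9  a_k=3  p_k/q_k = 17630/1523
k=10  a_k=1  p_k/q_k = 22133/1912
…
k=12  a_k=1  p_k/q_k = 84029/7259
k=13  a_k=1  p_k/q_k = 145925/12606
→ (145925, 12606).  Check: 145925²=21294105625, 134·12606²=21294105624, difference 1.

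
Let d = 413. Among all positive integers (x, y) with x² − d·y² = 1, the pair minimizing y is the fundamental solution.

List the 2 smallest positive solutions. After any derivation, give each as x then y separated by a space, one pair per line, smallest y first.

113399 5580
25718666401 1265532840

√413 = [20; 3,9,1,4,1,9,3,40, …], period ℓ=8 (even) → k=7
step 0: (20, 1)  from 20·(1,0) + (0,1)
step 1: (61, 3)  from 3·(20,1) + (1,0)
step 2: (569, 28)  from 9·(61,3) + (20,1)
…
step 6: (36560, 1799)  from 9·(3719,183) + (3089,152)
step 7: (113399, 5580)  from 3·(36560,1799) + (3719,183)
fundamental: x₁=113399, y₁=5580  (since 12859333201 − 413·31136400 = 1)
(113399+5580√413)^2 = 25718666401 + 1265532840√413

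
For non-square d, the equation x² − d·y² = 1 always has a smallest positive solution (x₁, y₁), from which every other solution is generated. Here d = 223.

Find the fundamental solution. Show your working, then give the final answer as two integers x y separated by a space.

224 15

[14; 1,13,1,28] for √223; ℓ=4 ⇒ convergent index 3
step 0: (14, 1)  from 14·(1,0) + (0,1)
step 1: (15, 1)  from 1·(14,1) + (1,0)
step 2: (209, 14)  from 13·(15,1) + (14,1)
step 3: (224, 15)  from 1·(209,14) + (15,1)
fundamental: x₁=224, y₁=15  (since 50176 − 223·225 = 1)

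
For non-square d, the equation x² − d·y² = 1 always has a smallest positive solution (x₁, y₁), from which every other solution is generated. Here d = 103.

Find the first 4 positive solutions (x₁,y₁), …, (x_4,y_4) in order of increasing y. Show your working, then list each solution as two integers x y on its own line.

227528 22419
103537981567 10201900464
47115579739725224 4642436017523565
21440227253936863550977 2112568364380001494176

√103 = [10; 6,1,2,1,1,9,1,1,2,1,6,20, …], period ℓ=12 (even) → k=11
a_0=10:  p_0=10·1+0=10,  q_0=10·0+1=1
a_1=6:  p_1=6·10+1=61,  q_1=6·1+0=6
…
a_3=2:  p_3=2·71+61=203,  q_3=2·7+6=20
…
a_5=1:  p_5=1·274+203=477,  q_5=1·27+20=47
…
a_7=1:  p_7=1·4567+477=5044,  q_7=1·450+47=497
a_8=1:  p_8=1·5044+4567=9611,  q_8=1·497+450=947
…
a_10=1:  p_10=1·24266+9611=33877,  q_10=1·2391+947=3338
a_11=6:  p_11=6·33877+24266=227528,  q_11=6·3338+2391=22419
(x₁, y₁) = (227528, 22419);  227528² − 103·22419² = 1 ✓
(227528+22419√103)^2 = 103537981567 + 10201900464√103
(227528+22419√103)^3 = 47115579739725224 + 4642436017523565√103
(227528+22419√103)^4 = 21440227253936863550977 + 2112568364380001494176√103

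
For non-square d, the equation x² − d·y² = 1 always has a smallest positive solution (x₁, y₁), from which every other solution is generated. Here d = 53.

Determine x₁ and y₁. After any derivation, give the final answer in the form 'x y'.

d=53: √d = [7; 3,1,1,3,14] (ℓ=5, odd), read p_9/q_9
step 0: (7, 1)  from 7·(1,0) + (0,1)
step 1: (22, 3)  from 3·(7,1) + (1,0)
…
step 5: (2599, 357)  from 14·(182,25) + (51,7)
…
step 8: (18557, 2549)  from 1·(10578,1453) + (7979,1096)
step 9: (66249, 9100)  from 3·(18557,2549) + (10578,1453)
(x₁, y₁) = (66249, 9100);  66249² − 53·9100² = 1 ✓

66249 9100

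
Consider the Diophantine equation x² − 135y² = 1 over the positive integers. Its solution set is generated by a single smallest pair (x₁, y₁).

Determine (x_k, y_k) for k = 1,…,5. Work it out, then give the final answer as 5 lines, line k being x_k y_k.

d=135: √d = [11; 1,1,1,1,1,1,1,22] (ℓ=8, even), read p_7/q_7
step 0: (11, 1)  from 11·(1,0) + (0,1)
…
step 2: (23, 2)  from 1·(12,1) + (11,1)
step 3: (35, 3)  from 1·(23,2) + (12,1)
…
step 6: (151, 13)  from 1·(93,8) + (58,5)
step 7: (244, 21)  from 1·(151,13) + (93,8)
→ (244, 21).  Check: 244²=59536, 135·21²=59535, difference 1.
(x_2, y_2) = (244·244 + 135·21·21, 244·21 + 21·244) = (119071, 10248)
(x_3, y_3) = (244·119071 + 135·21·10248, 244·10248 + 21·119071) = (58106404, 5001003)
(x_4, y_4) = (244·58106404 + 135·21·5001003, 244·5001003 + 21·58106404) = (28355806081, 2440479216)
(x_5, y_5) = (244·28355806081 + 135·21·2440479216, 244·2440479216 + 21·28355806081) = (13837575261124, 1190948856405)

244 21
119071 10248
58106404 5001003
28355806081 2440479216
13837575261124 1190948856405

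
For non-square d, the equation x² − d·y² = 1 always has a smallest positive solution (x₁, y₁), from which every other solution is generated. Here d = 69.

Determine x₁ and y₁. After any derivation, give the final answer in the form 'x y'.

7775 936

d=69: √d = [8; 3,3,1,4,1,3,3,16] (ℓ=8, even), read p_7/q_7
a_0=8:  p_0=8·1+0=8,  q_0=8·0+1=1
…
a_4=4:  p_4=4·108+83=515,  q_4=4·13+10=62
…
a_6=3:  p_6=3·623+515=2384,  q_6=3·75+62=287
a_7=3:  p_7=3·2384+623=7775,  q_7=3·287+75=936
→ (7775, 936).  Check: 7775²=60450625, 69·936²=60450624, difference 1.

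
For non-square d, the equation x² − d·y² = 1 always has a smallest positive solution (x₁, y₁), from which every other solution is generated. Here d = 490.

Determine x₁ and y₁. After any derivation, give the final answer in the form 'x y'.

√490 → a₀=22, period (7,2,1,4,4,4,1,2,7,44); ℓ=10 even so k=9
i=0: a=22 ⇒ p=22, q=1
…
i=3: a=1 ⇒ p=487, q=22
i=4: a=4 ⇒ p=2280, q=103
…
i=8: a=2 ⇒ p=141338, q=6385
i=9: a=7 ⇒ p=1039681, q=46968
(x₁, y₁) = (1039681, 46968);  1039681² − 490·46968² = 1 ✓

1039681 46968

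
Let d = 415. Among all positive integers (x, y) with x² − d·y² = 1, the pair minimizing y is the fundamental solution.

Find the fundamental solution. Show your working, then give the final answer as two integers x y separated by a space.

[20; 2,1,2,4,6,…,1,2,40] for √415; ℓ=16 ⇒ convergent index 15
a_0=20:  p_0=20·1+0=20,  q_0=20·0+1=1
a_1=2:  p_1=2·20+1=41,  q_1=2·1+0=2
a_2=1:  p_2=1·41+20=61,  q_2=1·2+1=3
…
a_4=4:  p_4=4·163+61=713,  q_4=4·8+3=35
a_5=6:  p_5=6·713+163=4441,  q_5=6·35+8=218
a_6=1:  p_6=1·4441+713=5154,  q_6=1·218+35=253
a_7=1:  p_7=1·5154+4441=9595,  q_7=1·253+218=471
a_8=3:  p_8=3·9595+5154=33939,  q_8=3·471+253=1666
a_9=1:  p_9=1·33939+9595=43534,  q_9=1·1666+471=2137
a_10=1:  p_10=1·43534+33939=77473,  q_10=1·2137+1666=3803
a_11=6:  p_11=6·77473+43534=508372,  q_11=6·3803+2137=24955
a_12=4:  p_12=4·508372+77473=2110961,  q_12=4·24955+3803=103623
a_13=2:  p_13=2·2110961+508372=4730294,  q_13=2·103623+24955=232201
a_14=1:  p_14=1·4730294+2110961=6841255,  q_14=1·232201+103623=335824
a_15=2:  p_15=2·6841255+4730294=18412804,  q_15=2·335824+232201=903849
→ (18412804, 903849).  Check: 18412804²=339031351142416, 415·903849²=339031351142415, difference 1.

18412804 903849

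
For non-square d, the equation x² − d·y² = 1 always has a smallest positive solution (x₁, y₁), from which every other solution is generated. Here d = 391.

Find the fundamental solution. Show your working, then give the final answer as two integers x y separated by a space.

7338680 371133

[19; 1,3,2,2,1,…,3,1,38] for √391; ℓ=16 ⇒ convergent index 15
i=0: a=19 ⇒ p=19, q=1
…
i=2: a=3 ⇒ p=79, q=4
i=3: a=2 ⇒ p=178, q=9
i=4: a=2 ⇒ p=435, q=22
i=5: a=1 ⇒ p=613, q=31
…
i=7: a=2 ⇒ p=2709, q=137
…
i=11: a=1 ⇒ p=268013, q=13554
…
i=13: a=2 ⇒ p=1660597, q=83980
i=14: a=3 ⇒ p=5678083, q=287153
i=15: a=1 ⇒ p=7338680, q=371133
→ (7338680, 371133).  Check: 7338680²=53856224142400, 391·371133²=53856224142399, difference 1.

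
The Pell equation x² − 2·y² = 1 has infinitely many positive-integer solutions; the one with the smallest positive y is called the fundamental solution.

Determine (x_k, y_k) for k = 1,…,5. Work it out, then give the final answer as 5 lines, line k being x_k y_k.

d=2: √d = [1; 2] (ℓ=1, odd), read p_1/q_1
k=0  a_k=1  p_k/q_k = 1/1
k=1  a_k=2  p_k/q_k = 3/2
→ (3, 2).  Check: 3²=9, 2·2²=8, difference 1.
k=2:  x_2 = 3·3+2·2·2 = 17,  y_2 = 3·2+2·3 = 12
k=3:  x_3 = 3·17+2·2·12 = 99,  y_3 = 3·12+2·17 = 70
k=4:  x_4 = 3·99+2·2·70 = 577,  y_4 = 3·70+2·99 = 408
k=5:  x_5 = 3·577+2·2·408 = 3363,  y_5 = 3·408+2·577 = 2378

3 2
17 12
99 70
577 408
3363 2378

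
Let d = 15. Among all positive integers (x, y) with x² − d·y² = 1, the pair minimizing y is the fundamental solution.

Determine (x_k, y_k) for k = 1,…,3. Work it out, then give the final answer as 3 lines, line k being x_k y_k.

4 1
31 8
244 63

d=15: √d = [3; 1,6] (ℓ=2, even), read p_1/q_1
i=0: a=3 ⇒ p=3, q=1
i=1: a=1 ⇒ p=4, q=1
(x₁, y₁) = (4, 1);  4² − 15·1² = 1 ✓
(4+1√15)^2 = 31 + 8√15
(4+1√15)^3 = 244 + 63√15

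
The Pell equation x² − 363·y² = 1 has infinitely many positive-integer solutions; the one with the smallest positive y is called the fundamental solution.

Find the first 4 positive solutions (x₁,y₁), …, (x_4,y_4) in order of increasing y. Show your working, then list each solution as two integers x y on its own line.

362 19
262087 13756
189750626 9959325
137379191137 7210537544

[19; 19,38] for √363; ℓ=2 ⇒ convergent index 1
k=0  a_k=19  p_k/q_k = 19/1
k=1  a_k=19  p_k/q_k = 362/19
(x₁, y₁) = (362, 19);  362² − 363·19² = 1 ✓
n=2: (362,19)∘(362,19) = (362·362+363·19·19, 362·19+19·362) = (262087,13756)
n=3: (262087,13756)∘(362,19) = (362·262087+363·19·13756, 362·13756+19·262087) = (189750626,9959325)
n=4: (189750626,9959325)∘(362,19) = (362·189750626+363·19·9959325, 362·9959325+19·189750626) = (137379191137,7210537544)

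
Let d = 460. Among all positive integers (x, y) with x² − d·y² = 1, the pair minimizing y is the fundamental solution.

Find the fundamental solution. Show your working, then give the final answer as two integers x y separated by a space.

[21; 2,4,3,1,2,10,2,1,3,4,2,42] for √460; ℓ=12 ⇒ convergent index 11
step 0: (21, 1)  from 21·(1,0) + (0,1)
step 1: (43, 2)  from 2·(21,1) + (1,0)
step 2: (193, 9)  from 4·(43,2) + (21,1)
step 3: (622, 29)  from 3·(193,9) + (43,2)
step 4: (815, 38)  from 1·(622,29) + (193,9)
step 5: (2252, 105)  from 2·(815,38) + (622,29)
step 6: (23335, 1088)  from 10·(2252,105) + (815,38)
step 7: (48922, 2281)  from 2·(23335,1088) + (2252,105)
step 8: (72257, 3369)  from 1·(48922,2281) + (23335,1088)
…
step 10: (1135029, 52921)  from 4·(265693,12388) + (72257,3369)
step 11: (2535751, 118230)  from 2·(1135029,52921) + (265693,12388)
fundamental: x₁=2535751, y₁=118230  (since 6430033134001 − 460·13978332900 = 1)

2535751 118230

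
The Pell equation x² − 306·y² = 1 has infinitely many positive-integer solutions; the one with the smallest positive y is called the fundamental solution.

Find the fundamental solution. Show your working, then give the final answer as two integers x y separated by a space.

35 2

d=306: √d = [17; 2,34] (ℓ=2, even), read p_1/q_1
k=0  a_k=17  p_k/q_k = 17/1
k=1  a_k=2  p_k/q_k = 35/2
(x₁, y₁) = (35, 2);  35² − 306·2² = 1 ✓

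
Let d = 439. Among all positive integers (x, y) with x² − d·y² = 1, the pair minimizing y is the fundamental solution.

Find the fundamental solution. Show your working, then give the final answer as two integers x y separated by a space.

440 21

√439 → a₀=20, period (1,19,1,40); ℓ=4 even so k=3
k=0  a_k=20  p_k/q_k = 20/1
k=1  a_k=1  p_k/q_k = 21/1
k=2  a_k=19  p_k/q_k = 419/20
k=3  a_k=1  p_k/q_k = 440/21
fundamental: x₁=440, y₁=21  (since 193600 − 439·441 = 1)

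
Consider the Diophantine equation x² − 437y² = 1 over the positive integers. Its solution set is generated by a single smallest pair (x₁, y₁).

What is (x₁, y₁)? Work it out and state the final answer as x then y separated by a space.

[20; 1,9,2,9,1,40] for √437; ℓ=6 ⇒ convergent index 5
a_0=20:  p_0=20·1+0=20,  q_0=20·0+1=1
a_1=1:  p_1=1·20+1=21,  q_1=1·1+0=1
a_2=9:  p_2=9·21+20=209,  q_2=9·1+1=10
…
a_4=9:  p_4=9·439+209=4160,  q_4=9·21+10=199
a_5=1:  p_5=1·4160+439=4599,  q_5=1·199+21=220
fundamental: x₁=4599, y₁=220  (since 21150801 − 437·48400 = 1)

4599 220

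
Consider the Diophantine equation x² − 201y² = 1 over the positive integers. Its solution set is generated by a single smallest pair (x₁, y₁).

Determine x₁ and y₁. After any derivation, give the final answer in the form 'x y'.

√201 = [14; 5,1,1,1,2,…,1,5,28, …], period ℓ=14 (even) → k=13
a_0=14:  p_0=14·1+0=14,  q_0=14·0+1=1
a_1=5:  p_1=5·14+1=71,  q_1=5·1+0=5
a_2=1:  p_2=1·71+14=85,  q_2=1·5+1=6
a_3=1:  p_3=1·85+71=156,  q_3=1·6+5=11
a_4=1:  p_4=1·156+85=241,  q_4=1·11+6=17
…
a_8=1:  p_8=1·7670+879=8549,  q_8=1·541+62=603
a_9=2:  p_9=2·8549+7670=24768,  q_9=2·603+541=1747
…
a_11=1:  p_11=1·33317+24768=58085,  q_11=1·2350+1747=4097
a_12=1:  p_12=1·58085+33317=91402,  q_12=1·4097+2350=6447
a_13=5:  p_13=5·91402+58085=515095,  q_13=5·6447+4097=36332
→ (515095, 36332).  Check: 515095²=265322859025, 201·36332²=265322859024, difference 1.

515095 36332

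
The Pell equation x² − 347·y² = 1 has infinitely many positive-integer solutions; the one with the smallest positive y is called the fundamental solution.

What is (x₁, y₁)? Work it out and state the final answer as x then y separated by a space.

641602 34443

d=347: √d = [18; 1,1,1,2,4,…,1,1,36] (ℓ=14, even), read p_13/q_13
a_0=18:  p_0=18·1+0=18,  q_0=18·0+1=1
a_1=1:  p_1=1·18+1=19,  q_1=1·1+0=1
a_2=1:  p_2=1·19+18=37,  q_2=1·1+1=2
a_3=1:  p_3=1·37+19=56,  q_3=1·2+1=3
a_4=2:  p_4=2·56+37=149,  q_4=2·3+2=8
a_5=4:  p_5=4·149+56=652,  q_5=4·8+3=35
a_6=1:  p_6=1·652+149=801,  q_6=1·35+8=43
a_7=17:  p_7=17·801+652=14269,  q_7=17·43+35=766
a_8=1:  p_8=1·14269+801=15070,  q_8=1·766+43=809
a_9=4:  p_9=4·15070+14269=74549,  q_9=4·809+766=4002
a_10=2:  p_10=2·74549+15070=164168,  q_10=2·4002+809=8813
…
a_12=1:  p_12=1·238717+164168=402885,  q_12=1·12815+8813=21628
a_13=1:  p_13=1·402885+238717=641602,  q_13=1·21628+12815=34443
fundamental: x₁=641602, y₁=34443  (since 411653126404 − 347·1186320249 = 1)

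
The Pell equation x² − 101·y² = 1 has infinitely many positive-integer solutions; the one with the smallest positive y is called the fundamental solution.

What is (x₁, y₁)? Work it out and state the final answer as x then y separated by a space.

201 20

[10; 20] for √101; ℓ=1 ⇒ convergent index 1
k=0  a_k=10  p_k/q_k = 10/1
k=1  a_k=20  p_k/q_k = 201/20
fundamental: x₁=201, y₁=20  (since 40401 − 101·400 = 1)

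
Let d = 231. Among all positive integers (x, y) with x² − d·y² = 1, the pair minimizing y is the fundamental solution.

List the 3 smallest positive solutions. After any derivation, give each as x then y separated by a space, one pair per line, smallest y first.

76 5
11551 760
1755676 115515

[15; 5,30] for √231; ℓ=2 ⇒ convergent index 1
step 0: (15, 1)  from 15·(1,0) + (0,1)
step 1: (76, 5)  from 5·(15,1) + (1,0)
fundamental: x₁=76, y₁=5  (since 5776 − 231·25 = 1)
(76+5√231)^2 = 11551 + 760√231
(76+5√231)^3 = 1755676 + 115515√231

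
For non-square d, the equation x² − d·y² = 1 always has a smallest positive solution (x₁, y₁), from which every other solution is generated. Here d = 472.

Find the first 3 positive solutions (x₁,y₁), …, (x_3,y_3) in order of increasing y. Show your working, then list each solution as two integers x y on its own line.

√472 = [21; 1,2,1,1,1,…,2,1,42, …], period ℓ=14 (even) → k=13
i=0: a=21 ⇒ p=21, q=1
…
i=5: a=1 ⇒ p=239, q=11
…
i=7: a=5 ⇒ p=5779, q=266
…
i=10: a=1 ⇒ p=54227, q=2496
…
i=12: a=2 ⇒ p=222687, q=10250
i=13: a=1 ⇒ p=306917, q=14127
fundamental: x₁=306917, y₁=14127  (since 94198044889 − 472·199572129 = 1)
(x_2, y_2) = (306917·306917 + 472·14127·14127, 306917·14127 + 14127·306917) = (188396089777, 8671632918)
(x_3, y_3) = (306917·188396089777 + 472·14127·8671632918, 306917·8671632918 + 14127·188396089777) = (115643925371868101, 5322943120573485)

306917 14127
188396089777 8671632918
115643925371868101 5322943120573485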